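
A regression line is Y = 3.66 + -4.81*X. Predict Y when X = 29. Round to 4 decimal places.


Predicted value:
Y = 3.66 + (-4.81)(29) = 3.66 + -139.4900 = -135.8300.

-135.8300


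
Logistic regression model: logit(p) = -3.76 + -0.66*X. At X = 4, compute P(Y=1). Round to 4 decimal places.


Compute z = -3.76 + (-0.66)(4) = -6.4000.
exp(-z) = 601.8450.
P = 1/(1 + 601.8450) = 0.0017.

0.0017


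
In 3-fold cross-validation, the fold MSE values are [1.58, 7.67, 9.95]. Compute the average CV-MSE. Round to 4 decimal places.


Sum of fold MSEs = 19.2000.
Average = 19.2000 / 3 = 6.4000.

6.4000


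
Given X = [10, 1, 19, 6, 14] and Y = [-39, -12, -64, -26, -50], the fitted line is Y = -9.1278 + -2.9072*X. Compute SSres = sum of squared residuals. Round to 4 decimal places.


Predicted values from Y = -9.1278 + -2.9072*X.
Residuals: [-0.8002, 0.0350, 0.3646, 0.5710, -0.1714].
SSres = 1.1299.

1.1299


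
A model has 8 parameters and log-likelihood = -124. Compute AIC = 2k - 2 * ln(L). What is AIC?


Compute:
2k = 2*8 = 16.
-2*loglik = -2*(-124) = 248.
AIC = 16 + 248 = 264.

264


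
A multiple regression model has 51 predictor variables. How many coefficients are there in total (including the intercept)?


Each predictor gets one coefficient, plus one intercept.
Total parameters = 51 + 1 = 52.

52


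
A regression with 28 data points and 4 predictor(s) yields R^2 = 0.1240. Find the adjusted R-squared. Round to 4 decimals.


Adjusted R^2 = 1 - (1 - R^2) * (n-1)/(n-p-1).
(1 - R^2) = 0.8760.
(n-1)/(n-p-1) = 27/23.
(1 - R^2) * (n-1) = 0.8760 * 27 = 23.6520.
Divide by (n-p-1): 23.6520 / 23 = 1.0283.
Adj R^2 = 1 - 1.0283 = -0.0283.

-0.0283


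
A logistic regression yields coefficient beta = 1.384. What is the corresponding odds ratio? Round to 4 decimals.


exp(1.384) = 3.9908.
So the odds ratio is 3.9908.

3.9908


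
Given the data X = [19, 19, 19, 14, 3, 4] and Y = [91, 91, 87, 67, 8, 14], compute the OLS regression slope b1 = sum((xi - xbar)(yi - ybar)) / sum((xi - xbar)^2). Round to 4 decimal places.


Calculate xbar = 13.0000, ybar = 59.6667.
S_xx = 290.0000, S_xy = 1475.0000.
Using b1 = S_xy / S_xx = 1475.0000 / 290.0000, we get b1 = 5.0862.

5.0862


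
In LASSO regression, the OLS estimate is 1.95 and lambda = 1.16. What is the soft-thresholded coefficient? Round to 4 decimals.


|beta_OLS| = 1.95.
lambda = 1.16.
Since |beta| > lambda, coefficient = sign(beta)*(|beta| - lambda) = 0.7900.
Result = 0.7900.

0.7900


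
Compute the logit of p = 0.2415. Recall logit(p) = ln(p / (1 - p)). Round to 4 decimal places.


1 - p = 0.7585.
p/(1-p) = 0.3184.
logit = ln(0.3184) = -1.1445.

-1.1445


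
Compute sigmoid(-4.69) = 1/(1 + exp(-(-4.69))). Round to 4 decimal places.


First, exp(4.6900) = 108.8532.
Then sigma(z) = 1/(1 + 108.8532) = 0.0091.

0.0091


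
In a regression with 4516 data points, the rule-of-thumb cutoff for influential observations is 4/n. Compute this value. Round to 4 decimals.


Cook's distance cutoff = 4/n = 4/4516.
= 0.0009.

0.0009


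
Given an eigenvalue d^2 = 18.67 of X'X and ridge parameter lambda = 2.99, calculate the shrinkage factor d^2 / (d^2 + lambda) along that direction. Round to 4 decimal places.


d^2 + lambda = 18.67 + 2.99 = 21.6600.
Shrinkage factor = 18.67/21.6600 = 0.8620.

0.8620


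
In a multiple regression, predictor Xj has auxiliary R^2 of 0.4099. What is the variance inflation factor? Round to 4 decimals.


Denominator: 1 - 0.4099 = 0.5901.
VIF = 1 / 0.5901 = 1.6946.

1.6946


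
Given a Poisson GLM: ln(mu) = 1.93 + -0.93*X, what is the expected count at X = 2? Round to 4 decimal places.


eta = 1.93 + -0.93 * 2 = 0.0700.
mu = exp(0.0700) = 1.0725.

1.0725


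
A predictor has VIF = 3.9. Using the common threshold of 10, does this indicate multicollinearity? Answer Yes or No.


The threshold is 10.
VIF = 3.9 is < 10.
Multicollinearity indication: No.

No


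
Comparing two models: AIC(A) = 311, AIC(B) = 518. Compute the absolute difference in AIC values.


|AIC_A - AIC_B| = |311 - 518| = 207.
Model A is preferred (lower AIC).

207


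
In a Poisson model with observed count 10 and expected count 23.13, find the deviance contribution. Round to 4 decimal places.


First: ln(10/23.13) = -0.838545.
Then: 10 * -0.838545 = -8.385450.
y - mu = 10 - 23.13 = -13.13.
D = 2(-8.385450 - -13.13) = 9.489100, which rounds to 9.4891.

9.4891


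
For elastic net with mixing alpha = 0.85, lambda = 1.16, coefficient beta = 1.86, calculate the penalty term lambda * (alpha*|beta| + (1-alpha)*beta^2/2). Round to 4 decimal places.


alpha * |beta| = 0.85 * 1.86 = 1.5810.
(1-alpha) * beta^2/2 = 0.15 * 3.4596/2 = 0.2595.
Total = 1.16 * (1.5810 + 0.2595) = 2.1349.

2.1349


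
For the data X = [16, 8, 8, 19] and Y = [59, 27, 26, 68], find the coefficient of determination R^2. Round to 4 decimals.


After computing the OLS fit (b0=-4.1161, b1=3.8522):
SSres = 3.9314, SStot = 1410.0000.
R^2 = 1 - 3.9314/1410.0000 = 0.9972.

0.9972


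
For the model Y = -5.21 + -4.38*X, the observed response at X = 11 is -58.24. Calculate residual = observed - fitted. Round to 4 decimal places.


Predicted = -5.21 + -4.38 * 11 = -53.3900.
Residual = -58.24 - -53.3900 = -4.8500.

-4.8500


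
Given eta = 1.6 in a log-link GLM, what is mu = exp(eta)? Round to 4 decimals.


Apply the inverse link:
mu = e^1.6 = 4.9530.

4.9530


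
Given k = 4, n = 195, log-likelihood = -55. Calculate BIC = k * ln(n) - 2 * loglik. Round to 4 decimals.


k * ln(n) = 4 * ln(195) = 4 * 5.273000 = 21.092000.
-2 * loglik = -2 * (-55) = 110.
BIC = 21.092000 + 110 = 131.092000, which rounds to 131.0920.

131.0920


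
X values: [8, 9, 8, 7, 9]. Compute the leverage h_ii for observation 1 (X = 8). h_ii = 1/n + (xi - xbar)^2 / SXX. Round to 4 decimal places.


Compute xbar = 8.2000 with n = 5 observations.
SXX = 2.8000.
Leverage = 1/5 + (8 - 8.2000)^2/2.8000 = 0.2143.

0.2143


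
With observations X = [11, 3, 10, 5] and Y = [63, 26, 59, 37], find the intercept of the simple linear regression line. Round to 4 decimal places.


The slope is b1 = 4.5754.
Sample means are xbar = 7.2500 and ybar = 46.2500.
Intercept: b0 = 46.2500 - (4.5754)(7.2500) = 13.0782.

13.0782


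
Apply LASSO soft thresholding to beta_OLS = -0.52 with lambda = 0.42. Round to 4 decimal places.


Absolute value: |-0.52| = 0.52.
Compare to lambda = 0.42.
Since |beta| > lambda, coefficient = sign(beta)*(|beta| - lambda) = -0.1000.

-0.1000


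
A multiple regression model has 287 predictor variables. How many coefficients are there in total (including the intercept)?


Including the intercept, the model has 287 predictor coefficients + 1 intercept.
Total = 288.

288


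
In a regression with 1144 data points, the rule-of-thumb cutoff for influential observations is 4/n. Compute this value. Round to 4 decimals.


The threshold is 4/n.
4/1144 = 0.0035.

0.0035


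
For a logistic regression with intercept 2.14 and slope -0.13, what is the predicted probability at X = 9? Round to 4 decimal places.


Compute z = 2.14 + (-0.13)(9) = 0.9700.
exp(-z) = 0.3791.
P = 1/(1 + 0.3791) = 0.7251.

0.7251


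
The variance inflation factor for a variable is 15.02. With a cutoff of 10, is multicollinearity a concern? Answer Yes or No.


Check: VIF = 15.02 vs threshold = 10.
Since 15.02 >= 10, the answer is Yes.

Yes


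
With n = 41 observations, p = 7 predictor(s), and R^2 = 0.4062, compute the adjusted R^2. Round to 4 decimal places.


Plug in: Adj R^2 = 1 - (1 - 0.4062) * 40/33.
= 1 - 0.5938 * 40/33
= 1 - 23.7520 / 33
= 1 - 0.7198 = 0.2802.

0.2802


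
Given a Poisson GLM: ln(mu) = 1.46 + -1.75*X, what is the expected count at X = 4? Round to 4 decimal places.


Compute eta = 1.46 + -1.75 * 4 = -5.5400.
Apply inverse link: mu = e^-5.5400 = 0.0039.

0.0039


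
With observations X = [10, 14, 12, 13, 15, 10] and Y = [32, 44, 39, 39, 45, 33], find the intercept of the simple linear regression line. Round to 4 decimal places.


The slope is b1 = 2.5625.
Sample means are xbar = 12.3333 and ybar = 38.6667.
Intercept: b0 = 38.6667 - (2.5625)(12.3333) = 7.0625.

7.0625


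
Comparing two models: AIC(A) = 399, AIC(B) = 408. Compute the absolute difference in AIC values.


Compute |399 - 408| = 9.
Model A has the smaller AIC.

9


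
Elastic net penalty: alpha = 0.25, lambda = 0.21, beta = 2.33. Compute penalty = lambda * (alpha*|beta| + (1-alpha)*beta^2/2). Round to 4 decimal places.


Compute:
L1 = 0.25 * 2.33 = 0.5825.
L2 = 0.75 * 2.33^2 / 2 = 2.0358.
Penalty = 0.21 * (0.5825 + 2.0358) = 0.5499.

0.5499


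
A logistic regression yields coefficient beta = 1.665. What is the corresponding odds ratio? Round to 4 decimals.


exp(1.665) = 5.2857.
So the odds ratio is 5.2857.

5.2857


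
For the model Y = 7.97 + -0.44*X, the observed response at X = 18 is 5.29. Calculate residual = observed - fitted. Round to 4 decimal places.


Predicted = 7.97 + -0.44 * 18 = 0.0500.
Residual = 5.29 - 0.0500 = 5.2400.

5.2400


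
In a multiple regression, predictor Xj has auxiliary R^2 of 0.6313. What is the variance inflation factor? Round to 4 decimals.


VIF = 1 / (1 - 0.6313).
= 1 / 0.3687 = 2.7122.

2.7122


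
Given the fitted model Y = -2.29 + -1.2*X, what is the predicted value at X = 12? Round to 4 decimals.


Plug X = 12 into Y = -2.29 + -1.2*X:
Y = -2.29 + -14.4000 = -16.6900.

-16.6900


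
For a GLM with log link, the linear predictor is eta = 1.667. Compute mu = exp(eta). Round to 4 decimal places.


mu = exp(eta) = exp(1.667).
= 5.2963.

5.2963


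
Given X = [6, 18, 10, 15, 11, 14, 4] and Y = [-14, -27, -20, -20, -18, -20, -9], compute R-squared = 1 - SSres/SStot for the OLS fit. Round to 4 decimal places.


After computing the OLS fit (b0=-6.4798, b1=-1.0595):
SSres = 22.3301, SStot = 189.4286.
R^2 = 1 - 22.3301/189.4286 = 0.8821.

0.8821


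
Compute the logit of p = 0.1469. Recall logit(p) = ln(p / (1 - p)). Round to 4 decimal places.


The odds are p/(1-p) = 0.1469 / 0.8531 = 0.1722.
logit(p) = ln(0.1722) = -1.7591.

-1.7591


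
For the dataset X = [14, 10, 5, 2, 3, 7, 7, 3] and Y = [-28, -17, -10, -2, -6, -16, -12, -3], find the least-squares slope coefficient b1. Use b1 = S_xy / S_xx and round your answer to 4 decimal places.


The sample means are xbar = 6.3750 and ybar = -11.7500.
Compute S_xx = 115.8750 and S_xy = -239.7500.
Slope b1 = S_xy / S_xx = -239.7500 / 115.8750 = -2.0690.

-2.0690


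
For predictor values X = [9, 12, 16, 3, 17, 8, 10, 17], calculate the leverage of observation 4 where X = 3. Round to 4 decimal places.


n = 8, xbar = 11.5000.
SXX = sum((xi - xbar)^2) = 174.0000.
h = 1/8 + (3 - 11.5000)^2 / 174.0000 = 0.5402.

0.5402


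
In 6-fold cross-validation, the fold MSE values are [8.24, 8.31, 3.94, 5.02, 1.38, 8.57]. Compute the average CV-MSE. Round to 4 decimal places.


Sum of fold MSEs = 35.4600.
Average = 35.4600 / 6 = 5.9100.

5.9100


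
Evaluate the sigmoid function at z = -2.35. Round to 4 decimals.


exp(2.3500) = 10.4856.
1 + exp(-z) = 11.4856.
sigmoid = 1/11.4856 = 0.0871.

0.0871


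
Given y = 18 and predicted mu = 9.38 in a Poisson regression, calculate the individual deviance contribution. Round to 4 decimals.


First: ln(18/9.38) = 0.651792.
Then: 18 * 0.651792 = 11.732256.
y - mu = 18 - 9.38 = 8.62.
D = 2(11.732256 - 8.62) = 6.224512, which rounds to 6.2245.

6.2245


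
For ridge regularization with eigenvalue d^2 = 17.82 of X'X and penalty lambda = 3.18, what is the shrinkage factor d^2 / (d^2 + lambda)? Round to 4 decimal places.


Denominator = d^2 + lambda = 17.82 + 3.18 = 21.0000.
Shrinkage = 17.82 / 21.0000 = 0.8486.

0.8486


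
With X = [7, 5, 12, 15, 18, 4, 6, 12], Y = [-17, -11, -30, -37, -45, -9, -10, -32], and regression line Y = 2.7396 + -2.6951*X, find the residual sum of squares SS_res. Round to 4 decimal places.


Compute predicted values, then residuals = yi - yhat_i.
Residuals: [-0.8739, -0.2641, -0.3984, 0.6869, 0.7722, -0.9592, 3.4310, -2.3984].
SSres = sum(residual^2) = 20.5044.

20.5044


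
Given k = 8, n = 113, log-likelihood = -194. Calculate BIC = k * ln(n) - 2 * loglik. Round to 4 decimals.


ln(113) = 4.727388.
k * ln(n) = 8 * 4.727388 = 37.819104.
-2L = 388.
BIC = 37.819104 + 388 = 425.819104, which rounds to 425.8191.

425.8191


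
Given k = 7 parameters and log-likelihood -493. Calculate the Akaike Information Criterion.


AIC = 2k - 2*loglik = 2(7) - 2(-493).
= 14 + 986 = 1000.

1000


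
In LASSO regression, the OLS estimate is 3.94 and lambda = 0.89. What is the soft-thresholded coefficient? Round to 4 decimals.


Absolute value: |3.94| = 3.94.
Compare to lambda = 0.89.
Since |beta| > lambda, coefficient = sign(beta)*(|beta| - lambda) = 3.0500.

3.0500


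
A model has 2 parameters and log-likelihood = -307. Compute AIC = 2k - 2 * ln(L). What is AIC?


AIC = 2*2 - 2*(-307).
= 4 + 614 = 618.

618


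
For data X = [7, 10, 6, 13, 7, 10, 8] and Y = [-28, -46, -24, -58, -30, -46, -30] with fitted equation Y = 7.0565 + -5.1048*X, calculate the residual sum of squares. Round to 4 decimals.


Predicted values from Y = 7.0565 + -5.1048*X.
Residuals: [0.6771, -2.0085, -0.4277, 1.3059, -1.3229, -2.0085, 3.7819].
SSres = 26.4677.

26.4677


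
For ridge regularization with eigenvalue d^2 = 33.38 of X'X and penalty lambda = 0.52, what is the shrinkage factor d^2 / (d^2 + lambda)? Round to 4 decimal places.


Denominator = d^2 + lambda = 33.38 + 0.52 = 33.9000.
Shrinkage = 33.38 / 33.9000 = 0.9847.

0.9847


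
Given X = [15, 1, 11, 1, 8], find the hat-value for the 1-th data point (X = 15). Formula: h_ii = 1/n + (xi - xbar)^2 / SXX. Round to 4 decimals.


Mean of X: xbar = 7.2000.
SXX = 152.8000.
For X = 15: h = 1/5 + (15 - 7.2000)^2/152.8000 = 0.5982.

0.5982


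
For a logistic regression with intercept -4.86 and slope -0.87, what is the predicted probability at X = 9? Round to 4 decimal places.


z = -4.86 + -0.87 * 9 = -12.6900.
Sigmoid: P = 1 / (1 + exp(12.6900)) = 0.0000.

0.0000


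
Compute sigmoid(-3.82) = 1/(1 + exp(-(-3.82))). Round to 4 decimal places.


First, exp(3.8200) = 45.6042.
Then sigma(z) = 1/(1 + 45.6042) = 0.0215.

0.0215


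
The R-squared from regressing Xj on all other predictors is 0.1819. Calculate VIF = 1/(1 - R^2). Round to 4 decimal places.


Using VIF = 1/(1 - R^2_j):
1 - 0.1819 = 0.8181.
VIF = 1.2223.

1.2223


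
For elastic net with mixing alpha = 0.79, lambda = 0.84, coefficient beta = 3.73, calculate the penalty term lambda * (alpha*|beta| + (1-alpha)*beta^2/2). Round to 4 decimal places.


L1 component = 0.79 * |3.73| = 2.9467.
L2 component = 0.21 * 3.73^2 / 2 = 1.4609.
Penalty = 0.84 * (2.9467 + 1.4609) = 0.84 * 4.4076 = 3.7023.

3.7023


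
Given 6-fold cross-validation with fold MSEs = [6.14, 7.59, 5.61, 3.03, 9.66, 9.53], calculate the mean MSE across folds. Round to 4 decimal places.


Sum of fold MSEs = 41.5600.
Average = 41.5600 / 6 = 6.9267.

6.9267


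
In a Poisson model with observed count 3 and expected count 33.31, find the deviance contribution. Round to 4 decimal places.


y/mu = 3/33.31 = 0.090063 (approx.), and ln(3/33.31) = -2.407245.
y * ln(y/mu) = 3 * -2.407245 = -7.221735.
y - mu = -30.31.
D = 2 * (-7.221735 - -30.31) = 46.176530, which rounds to 46.1765.

46.1765


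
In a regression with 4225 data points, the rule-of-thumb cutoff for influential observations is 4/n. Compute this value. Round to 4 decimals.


Using the rule of thumb:
Threshold = 4 / 4225 = 0.0009.

0.0009


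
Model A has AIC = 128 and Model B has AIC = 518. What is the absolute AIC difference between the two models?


Compute |128 - 518| = 390.
Model A has the smaller AIC.

390


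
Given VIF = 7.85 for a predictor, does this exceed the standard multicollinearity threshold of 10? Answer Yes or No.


Check: VIF = 7.85 vs threshold = 10.
Since 7.85 < 10, the answer is No.

No


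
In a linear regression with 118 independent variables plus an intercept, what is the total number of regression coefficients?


Each predictor gets one coefficient, plus one intercept.
Total parameters = 118 + 1 = 119.

119


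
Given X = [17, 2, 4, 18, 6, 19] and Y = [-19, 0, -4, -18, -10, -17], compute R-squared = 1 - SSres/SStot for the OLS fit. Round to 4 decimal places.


After computing the OLS fit (b0=-0.5504, b1=-0.9803):
SSres = 27.2149, SStot = 319.3333.
R^2 = 1 - 27.2149/319.3333 = 0.9148.

0.9148


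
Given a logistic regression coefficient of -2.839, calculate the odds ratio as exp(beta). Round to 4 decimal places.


Odds ratio = exp(beta) = exp(-2.839).
= 0.0585.

0.0585


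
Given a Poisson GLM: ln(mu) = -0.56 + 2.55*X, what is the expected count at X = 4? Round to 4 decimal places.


eta = -0.56 + 2.55 * 4 = 9.6400.
mu = exp(9.6400) = 15367.3437.

15367.3437


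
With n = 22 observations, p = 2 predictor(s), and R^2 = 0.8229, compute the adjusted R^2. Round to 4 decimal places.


Using the formula:
(1 - 0.8229) = 0.1771.
Multiply by 21/19: 0.1771 * 21 = 3.7191, then 3.7191 / 19 = 0.1957.
Adj R^2 = 1 - 0.1957 = 0.8043.

0.8043


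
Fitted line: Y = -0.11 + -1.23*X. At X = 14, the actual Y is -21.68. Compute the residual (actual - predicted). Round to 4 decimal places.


Compute yhat = -0.11 + (-1.23)(14) = -17.3300.
Residual = actual - predicted = -21.68 - -17.3300 = -4.3500.

-4.3500


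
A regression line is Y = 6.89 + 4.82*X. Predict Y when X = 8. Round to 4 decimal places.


Predicted value:
Y = 6.89 + (4.82)(8) = 6.89 + 38.5600 = 45.4500.

45.4500


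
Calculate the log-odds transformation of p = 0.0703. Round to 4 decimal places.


The odds are p/(1-p) = 0.0703 / 0.9297 = 0.0756.
logit(p) = ln(0.0756) = -2.5821.

-2.5821


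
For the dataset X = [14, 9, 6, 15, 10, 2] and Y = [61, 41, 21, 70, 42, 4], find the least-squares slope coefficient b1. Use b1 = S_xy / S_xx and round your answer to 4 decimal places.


Calculate xbar = 9.3333, ybar = 39.8333.
S_xx = 119.3333, S_xy = 596.3333.
Using b1 = S_xy / S_xx = 596.3333 / 119.3333, we get b1 = 4.9972.

4.9972


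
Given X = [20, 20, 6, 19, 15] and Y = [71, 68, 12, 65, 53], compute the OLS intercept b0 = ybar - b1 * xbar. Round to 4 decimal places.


First find the slope: b1 = 4.0704.
Means: xbar = 16.0000, ybar = 53.8000.
b0 = ybar - b1 * xbar = 53.8000 - 4.0704 * 16.0000 = -11.3268.

-11.3268


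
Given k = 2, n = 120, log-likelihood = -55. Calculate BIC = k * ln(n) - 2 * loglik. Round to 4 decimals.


ln(120) = 4.787492.
k * ln(n) = 2 * 4.787492 = 9.574984.
-2L = 110.
BIC = 9.574984 + 110 = 119.574984, which rounds to 119.5750.

119.5750


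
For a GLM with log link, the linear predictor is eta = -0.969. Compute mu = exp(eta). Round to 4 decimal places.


Apply the inverse link:
mu = e^-0.969 = 0.3795.

0.3795


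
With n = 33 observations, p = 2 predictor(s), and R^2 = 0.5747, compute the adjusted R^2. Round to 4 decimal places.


Plug in: Adj R^2 = 1 - (1 - 0.5747) * 32/30.
= 1 - 0.4253 * 32/30
= 1 - 13.6096 / 30
= 1 - 0.4537 = 0.5463.

0.5463


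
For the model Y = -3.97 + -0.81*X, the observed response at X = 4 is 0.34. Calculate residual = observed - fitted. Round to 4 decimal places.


Fitted value at X = 4 is yhat = -3.97 + -0.81*4 = -7.2100.
Residual = 0.34 - -7.2100 = 7.5500.

7.5500


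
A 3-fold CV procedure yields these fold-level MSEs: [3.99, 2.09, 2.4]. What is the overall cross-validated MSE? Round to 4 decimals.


Add all fold MSEs: 8.4800.
Divide by k = 3: 8.4800/3 = 2.8267.

2.8267


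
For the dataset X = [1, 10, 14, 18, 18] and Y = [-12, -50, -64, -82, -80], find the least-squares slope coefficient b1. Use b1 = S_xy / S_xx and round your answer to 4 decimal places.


First compute the means: xbar = 12.2000, ybar = -57.6000.
Then S_xx = sum((xi - xbar)^2) = 200.8000.
S_xy = sum((xi - xbar)(yi - ybar)) = -810.4000.
b1 = S_xy / S_xx = -810.4000 / 200.8000 = -4.0359.

-4.0359


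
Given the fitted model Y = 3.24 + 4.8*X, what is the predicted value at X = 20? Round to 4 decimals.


Predicted value:
Y = 3.24 + (4.8)(20) = 3.24 + 96.0000 = 99.2400.

99.2400


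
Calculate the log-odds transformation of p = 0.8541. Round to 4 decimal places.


1 - p = 0.1459.
p/(1-p) = 5.8540.
logit = ln(5.8540) = 1.7671.

1.7671


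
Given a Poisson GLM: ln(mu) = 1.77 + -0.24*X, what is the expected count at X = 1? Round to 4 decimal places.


Compute eta = 1.77 + -0.24 * 1 = 1.5300.
Apply inverse link: mu = e^1.5300 = 4.6182.

4.6182


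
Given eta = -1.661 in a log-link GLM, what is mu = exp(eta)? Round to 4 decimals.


Apply the inverse link:
mu = e^-1.661 = 0.1899.

0.1899


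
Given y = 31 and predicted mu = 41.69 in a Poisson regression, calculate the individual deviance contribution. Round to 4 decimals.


y/mu = 31/41.69 = 0.743584 (approx.), and ln(31/41.69) = -0.296274.
y * ln(y/mu) = 31 * -0.296274 = -9.184494.
y - mu = -10.69.
D = 2 * (-9.184494 - -10.69) = 3.011012, which rounds to 3.0110.

3.0110


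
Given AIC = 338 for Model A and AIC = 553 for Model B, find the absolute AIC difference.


Compute |338 - 553| = 215.
Model A has the smaller AIC.

215


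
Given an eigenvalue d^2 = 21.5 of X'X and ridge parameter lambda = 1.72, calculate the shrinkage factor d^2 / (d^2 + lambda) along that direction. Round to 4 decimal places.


d^2 + lambda = 21.5 + 1.72 = 23.2200.
Shrinkage factor = 21.5/23.2200 = 0.9259.

0.9259


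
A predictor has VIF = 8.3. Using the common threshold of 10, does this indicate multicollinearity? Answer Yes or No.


Compare VIF = 8.3 to the threshold of 10.
8.3 < 10, so the answer is No.

No


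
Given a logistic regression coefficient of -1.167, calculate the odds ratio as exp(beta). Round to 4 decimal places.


exp(-1.167) = 0.3113.
So the odds ratio is 0.3113.

0.3113


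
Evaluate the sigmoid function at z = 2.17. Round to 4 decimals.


First, exp(-2.1700) = 0.1142.
Then sigma(z) = 1/(1 + 0.1142) = 0.8975.

0.8975


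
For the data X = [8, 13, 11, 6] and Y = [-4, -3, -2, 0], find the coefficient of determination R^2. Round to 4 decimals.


The fitted line is Y = 0.2069 + -0.2586*X.
SSres = 6.8103, SStot = 8.7500.
R^2 = 1 - SSres/SStot = 0.2217.

0.2217


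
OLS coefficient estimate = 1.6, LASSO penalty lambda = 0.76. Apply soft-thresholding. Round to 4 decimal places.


Absolute value: |1.6| = 1.6.
Compare to lambda = 0.76.
Since |beta| > lambda, coefficient = sign(beta)*(|beta| - lambda) = 0.8400.

0.8400


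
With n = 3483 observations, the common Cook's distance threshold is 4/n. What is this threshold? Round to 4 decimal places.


Cook's distance cutoff = 4/n = 4/3483.
= 0.0011.

0.0011


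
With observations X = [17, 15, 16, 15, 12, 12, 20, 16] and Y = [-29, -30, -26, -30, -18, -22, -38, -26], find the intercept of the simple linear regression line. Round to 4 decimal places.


Compute b1 = -2.0444 from the OLS formula.
With xbar = 15.3750 and ybar = -27.3750, the intercept is:
b0 = -27.3750 - -2.0444 * 15.3750 = 4.0574.

4.0574


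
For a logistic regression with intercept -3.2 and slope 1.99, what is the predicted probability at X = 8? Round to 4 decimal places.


Compute z = -3.2 + (1.99)(8) = 12.7200.
exp(-z) = 0.0000.
P = 1/(1 + 0.0000) = 1.0000.

1.0000


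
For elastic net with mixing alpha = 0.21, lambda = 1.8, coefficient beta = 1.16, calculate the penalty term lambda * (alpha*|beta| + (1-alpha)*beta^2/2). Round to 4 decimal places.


L1 component = 0.21 * |1.16| = 0.2436.
L2 component = 0.79 * 1.16^2 / 2 = 0.5315.
Penalty = 1.8 * (0.2436 + 0.5315) = 1.8 * 0.7751 = 1.3952.

1.3952


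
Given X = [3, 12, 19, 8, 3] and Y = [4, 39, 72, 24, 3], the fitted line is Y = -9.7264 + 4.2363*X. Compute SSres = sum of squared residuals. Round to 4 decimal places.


Compute predicted values, then residuals = yi - yhat_i.
Residuals: [1.0175, -2.1092, 1.2367, -0.1640, 0.0175].
SSres = sum(residual^2) = 7.0407.

7.0407


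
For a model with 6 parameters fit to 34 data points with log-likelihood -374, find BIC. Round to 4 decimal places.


k * ln(n) = 6 * ln(34) = 6 * 3.526361 = 21.158166.
-2 * loglik = -2 * (-374) = 748.
BIC = 21.158166 + 748 = 769.158166, which rounds to 769.1582.

769.1582


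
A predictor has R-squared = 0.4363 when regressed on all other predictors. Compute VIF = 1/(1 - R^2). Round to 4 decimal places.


VIF = 1 / (1 - 0.4363).
= 1 / 0.5637 = 1.7740.

1.7740


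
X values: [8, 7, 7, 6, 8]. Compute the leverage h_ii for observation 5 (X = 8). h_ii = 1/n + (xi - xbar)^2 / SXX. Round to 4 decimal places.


Mean of X: xbar = 7.2000.
SXX = 2.8000.
For X = 8: h = 1/5 + (8 - 7.2000)^2/2.8000 = 0.4286.

0.4286


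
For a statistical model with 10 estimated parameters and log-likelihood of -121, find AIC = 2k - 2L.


AIC = 2*10 - 2*(-121).
= 20 + 242 = 262.

262


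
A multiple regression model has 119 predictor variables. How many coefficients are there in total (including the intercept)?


Each predictor gets one coefficient, plus one intercept.
Total parameters = 119 + 1 = 120.

120


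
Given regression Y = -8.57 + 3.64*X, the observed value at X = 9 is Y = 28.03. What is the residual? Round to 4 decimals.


Fitted value at X = 9 is yhat = -8.57 + 3.64*9 = 24.1900.
Residual = 28.03 - 24.1900 = 3.8400.

3.8400


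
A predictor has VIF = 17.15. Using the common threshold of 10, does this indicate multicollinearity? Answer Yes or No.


The threshold is 10.
VIF = 17.15 is >= 10.
Multicollinearity indication: Yes.

Yes


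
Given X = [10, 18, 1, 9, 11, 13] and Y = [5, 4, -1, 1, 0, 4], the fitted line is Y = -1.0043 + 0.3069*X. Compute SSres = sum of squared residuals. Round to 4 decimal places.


Predicted values from Y = -1.0043 + 0.3069*X.
Residuals: [2.9353, -0.5199, -0.3026, -0.7578, -2.3716, 1.0146].
SSres = 16.2060.

16.2060


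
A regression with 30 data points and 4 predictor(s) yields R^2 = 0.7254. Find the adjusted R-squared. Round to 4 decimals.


Adjusted R^2 = 1 - (1 - R^2) * (n-1)/(n-p-1).
(1 - R^2) = 0.2746.
(n-1)/(n-p-1) = 29/25.
(1 - R^2) * (n-1) = 0.2746 * 29 = 7.9634.
Divide by (n-p-1): 7.9634 / 25 = 0.3185.
Adj R^2 = 1 - 0.3185 = 0.6815.

0.6815


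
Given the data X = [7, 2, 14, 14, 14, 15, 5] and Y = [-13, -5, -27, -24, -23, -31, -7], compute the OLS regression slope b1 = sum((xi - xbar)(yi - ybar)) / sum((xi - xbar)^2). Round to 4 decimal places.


Calculate xbar = 10.1429, ybar = -18.5714.
S_xx = 170.8571, S_xy = -318.4286.
Using b1 = S_xy / S_xx = -318.4286 / 170.8571, we get b1 = -1.8637.

-1.8637


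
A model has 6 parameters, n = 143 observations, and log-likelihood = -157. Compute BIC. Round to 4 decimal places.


k * ln(n) = 6 * ln(143) = 6 * 4.962845 = 29.777070.
-2 * loglik = -2 * (-157) = 314.
BIC = 29.777070 + 314 = 343.777070, which rounds to 343.7771.

343.7771


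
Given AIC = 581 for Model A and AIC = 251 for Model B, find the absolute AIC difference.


Compute |581 - 251| = 330.
Model B has the smaller AIC.

330


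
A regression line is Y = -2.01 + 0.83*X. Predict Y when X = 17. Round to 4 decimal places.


Substitute X = 17 into the equation:
Y = -2.01 + 0.83 * 17 = -2.01 + 14.1100 = 12.1000.

12.1000


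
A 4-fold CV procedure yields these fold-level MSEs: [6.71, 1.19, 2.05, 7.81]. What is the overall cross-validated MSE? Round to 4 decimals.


Total MSE across folds = 17.7600.
CV-MSE = 17.7600/4 = 4.4400.

4.4400


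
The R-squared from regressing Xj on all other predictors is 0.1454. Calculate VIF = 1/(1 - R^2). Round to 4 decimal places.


Using VIF = 1/(1 - R^2_j):
1 - 0.1454 = 0.8546.
VIF = 1.1701.

1.1701


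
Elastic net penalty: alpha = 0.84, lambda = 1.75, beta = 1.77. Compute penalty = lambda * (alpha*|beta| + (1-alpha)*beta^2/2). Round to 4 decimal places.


L1 component = 0.84 * |1.77| = 1.4868.
L2 component = 0.16 * 1.77^2 / 2 = 0.2506.
Penalty = 1.75 * (1.4868 + 0.2506) = 1.75 * 1.7374 = 3.0405.

3.0405


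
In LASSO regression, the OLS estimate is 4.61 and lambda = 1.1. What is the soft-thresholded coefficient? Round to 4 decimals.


|beta_OLS| = 4.61.
lambda = 1.1.
Since |beta| > lambda, coefficient = sign(beta)*(|beta| - lambda) = 3.5100.
Result = 3.5100.

3.5100


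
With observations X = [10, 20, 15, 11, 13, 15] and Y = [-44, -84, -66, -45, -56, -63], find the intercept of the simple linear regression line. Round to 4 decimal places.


First find the slope: b1 = -4.1563.
Means: xbar = 14.0000, ybar = -59.6667.
b0 = ybar - b1 * xbar = -59.6667 - -4.1563 * 14.0000 = -1.4792.

-1.4792


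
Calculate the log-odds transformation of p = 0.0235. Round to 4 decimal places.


The odds are p/(1-p) = 0.0235 / 0.9765 = 0.0241.
logit(p) = ln(0.0241) = -3.7270.

-3.7270


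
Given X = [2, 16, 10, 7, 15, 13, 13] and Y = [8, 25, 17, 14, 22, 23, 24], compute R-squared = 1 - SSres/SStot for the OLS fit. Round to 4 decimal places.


The fitted line is Y = 5.6187 + 1.2325*X.
SSres = 12.9193, SStot = 236.0000.
R^2 = 1 - SSres/SStot = 0.9453.

0.9453


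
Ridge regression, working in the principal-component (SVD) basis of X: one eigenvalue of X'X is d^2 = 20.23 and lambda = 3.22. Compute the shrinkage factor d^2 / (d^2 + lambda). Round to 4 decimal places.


d^2 + lambda = 20.23 + 3.22 = 23.4500.
Shrinkage factor = 20.23/23.4500 = 0.8627.

0.8627


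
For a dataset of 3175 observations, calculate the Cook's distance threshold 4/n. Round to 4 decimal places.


The threshold is 4/n.
4/3175 = 0.0013.

0.0013


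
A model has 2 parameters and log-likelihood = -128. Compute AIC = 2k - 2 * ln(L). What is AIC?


AIC = 2k - 2*loglik = 2(2) - 2(-128).
= 4 + 256 = 260.

260


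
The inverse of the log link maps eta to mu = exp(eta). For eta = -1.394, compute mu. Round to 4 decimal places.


mu = exp(eta) = exp(-1.394).
= 0.2481.

0.2481


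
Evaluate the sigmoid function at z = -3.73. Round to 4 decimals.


First, exp(3.7300) = 41.6791.
Then sigma(z) = 1/(1 + 41.6791) = 0.0234.

0.0234


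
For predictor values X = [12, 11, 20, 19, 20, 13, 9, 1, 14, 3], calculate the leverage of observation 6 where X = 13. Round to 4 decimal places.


n = 10, xbar = 12.2000.
SXX = sum((xi - xbar)^2) = 393.6000.
h = 1/10 + (13 - 12.2000)^2 / 393.6000 = 0.1016.

0.1016


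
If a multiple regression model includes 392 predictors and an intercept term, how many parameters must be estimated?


Total coefficients = number of predictors + 1 (for the intercept).
= 392 + 1 = 393.

393


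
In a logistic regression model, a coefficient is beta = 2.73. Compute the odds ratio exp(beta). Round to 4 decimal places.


The odds ratio is computed as:
OR = e^(2.73) = 15.3329.

15.3329


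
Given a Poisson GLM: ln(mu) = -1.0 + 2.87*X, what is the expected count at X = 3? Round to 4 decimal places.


Linear predictor: eta = -1.0 + (2.87)(3) = 7.6100.
Expected count: mu = exp(7.6100) = 2018.2781.

2018.2781


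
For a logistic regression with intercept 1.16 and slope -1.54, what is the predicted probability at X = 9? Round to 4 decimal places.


z = 1.16 + -1.54 * 9 = -12.7000.
Sigmoid: P = 1 / (1 + exp(12.7000)) = 0.0000.

0.0000


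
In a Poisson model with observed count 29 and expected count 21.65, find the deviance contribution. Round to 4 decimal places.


y/mu = 29/21.65 = 1.339492 (approx.), and ln(29/21.65) = 0.292290.
y * ln(y/mu) = 29 * 0.292290 = 8.476410.
y - mu = 7.35.
D = 2 * (8.476410 - 7.35) = 2.252820, which rounds to 2.2528.

2.2528


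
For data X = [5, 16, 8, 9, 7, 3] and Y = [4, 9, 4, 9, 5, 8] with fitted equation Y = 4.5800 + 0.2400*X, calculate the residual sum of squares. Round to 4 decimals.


Compute predicted values, then residuals = yi - yhat_i.
Residuals: [-1.7800, 0.5800, -2.5000, 2.2600, -1.2600, 2.7000].
SSres = sum(residual^2) = 23.7400.

23.7400


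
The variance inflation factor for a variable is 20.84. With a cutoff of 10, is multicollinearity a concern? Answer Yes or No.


Compare VIF = 20.84 to the threshold of 10.
20.84 >= 10, so the answer is Yes.

Yes


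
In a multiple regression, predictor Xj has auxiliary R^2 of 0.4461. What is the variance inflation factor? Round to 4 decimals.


Using VIF = 1/(1 - R^2_j):
1 - 0.4461 = 0.5539.
VIF = 1.8054.

1.8054


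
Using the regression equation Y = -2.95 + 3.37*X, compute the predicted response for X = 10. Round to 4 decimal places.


Plug X = 10 into Y = -2.95 + 3.37*X:
Y = -2.95 + 33.7000 = 30.7500.

30.7500


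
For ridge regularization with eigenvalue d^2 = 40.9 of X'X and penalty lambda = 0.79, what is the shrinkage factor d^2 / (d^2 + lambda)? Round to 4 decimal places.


Compute the denominator: 40.9 + 0.79 = 41.6900.
Shrinkage factor = 40.9 / 41.6900 = 0.9811.

0.9811


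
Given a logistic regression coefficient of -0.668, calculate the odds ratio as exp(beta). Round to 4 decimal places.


exp(-0.668) = 0.5127.
So the odds ratio is 0.5127.

0.5127


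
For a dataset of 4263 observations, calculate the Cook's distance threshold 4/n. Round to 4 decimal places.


Using the rule of thumb:
Threshold = 4 / 4263 = 0.0009.

0.0009


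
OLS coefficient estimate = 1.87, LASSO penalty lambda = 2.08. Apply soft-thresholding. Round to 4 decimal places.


Absolute value: |1.87| = 1.87.
Compare to lambda = 2.08.
Since |beta| <= lambda, the coefficient is set to 0.

0.0000


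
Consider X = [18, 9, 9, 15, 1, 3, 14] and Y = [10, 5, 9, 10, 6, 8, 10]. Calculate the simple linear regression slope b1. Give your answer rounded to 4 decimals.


The sample means are xbar = 9.8571 and ybar = 8.2857.
Compute S_xx = 236.8571 and S_xy = 54.2857.
Slope b1 = S_xy / S_xx = 54.2857 / 236.8571 = 0.2292.

0.2292


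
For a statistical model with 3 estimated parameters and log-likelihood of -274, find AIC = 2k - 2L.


AIC = 2*3 - 2*(-274).
= 6 + 548 = 554.

554


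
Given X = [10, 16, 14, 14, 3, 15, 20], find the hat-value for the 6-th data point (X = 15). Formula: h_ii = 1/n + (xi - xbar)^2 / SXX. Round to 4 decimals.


Compute xbar = 13.1429 with n = 7 observations.
SXX = 172.8571.
Leverage = 1/7 + (15 - 13.1429)^2/172.8571 = 0.1628.

0.1628


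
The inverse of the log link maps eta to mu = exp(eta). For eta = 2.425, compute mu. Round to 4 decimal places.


mu = exp(eta) = exp(2.425).
= 11.3022.

11.3022


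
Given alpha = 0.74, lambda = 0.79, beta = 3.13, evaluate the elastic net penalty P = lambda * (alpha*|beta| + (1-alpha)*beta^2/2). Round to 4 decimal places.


L1 component = 0.74 * |3.13| = 2.3162.
L2 component = 0.26 * 3.13^2 / 2 = 1.2736.
Penalty = 0.79 * (2.3162 + 1.2736) = 0.79 * 3.5898 = 2.8359.

2.8359


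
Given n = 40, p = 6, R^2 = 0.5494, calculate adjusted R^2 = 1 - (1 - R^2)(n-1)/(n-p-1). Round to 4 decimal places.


Plug in: Adj R^2 = 1 - (1 - 0.5494) * 39/33.
= 1 - 0.4506 * 39/33
= 1 - 17.5734 / 33
= 1 - 0.5325 = 0.4675.

0.4675


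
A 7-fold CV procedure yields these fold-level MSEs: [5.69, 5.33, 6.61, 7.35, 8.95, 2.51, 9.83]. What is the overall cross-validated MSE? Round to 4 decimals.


Add all fold MSEs: 46.2700.
Divide by k = 7: 46.2700/7 = 6.6100.

6.6100


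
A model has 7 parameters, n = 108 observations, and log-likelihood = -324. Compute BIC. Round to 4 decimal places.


Compute k*ln(n) = 7*ln(108) = 7*4.682131 = 32.774917.
Then -2*loglik = 648.
BIC = 32.774917 + 648 = 680.774917, which rounds to 680.7749.

680.7749


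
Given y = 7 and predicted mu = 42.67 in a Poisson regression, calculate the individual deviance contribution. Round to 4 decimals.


y/mu = 7/42.67 = 0.164050 (approx.), and ln(7/42.67) = -1.807586.
y * ln(y/mu) = 7 * -1.807586 = -12.653102.
y - mu = -35.67.
D = 2 * (-12.653102 - -35.67) = 46.033796, which rounds to 46.0338.

46.0338


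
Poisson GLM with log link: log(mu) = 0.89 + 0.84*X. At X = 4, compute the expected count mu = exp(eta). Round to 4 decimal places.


Linear predictor: eta = 0.89 + (0.84)(4) = 4.2500.
Expected count: mu = exp(4.2500) = 70.1054.

70.1054


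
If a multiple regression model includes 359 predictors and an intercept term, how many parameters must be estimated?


Including the intercept, the model has 359 predictor coefficients + 1 intercept.
Total = 360.

360


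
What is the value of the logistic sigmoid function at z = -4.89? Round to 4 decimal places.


First, exp(4.8900) = 132.9536.
Then sigma(z) = 1/(1 + 132.9536) = 0.0075.

0.0075


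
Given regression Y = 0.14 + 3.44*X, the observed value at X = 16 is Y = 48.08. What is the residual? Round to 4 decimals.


Fitted value at X = 16 is yhat = 0.14 + 3.44*16 = 55.1800.
Residual = 48.08 - 55.1800 = -7.1000.

-7.1000


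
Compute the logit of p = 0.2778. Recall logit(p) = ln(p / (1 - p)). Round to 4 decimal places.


Compute the odds: 0.2778/0.7222 = 0.3847.
Take the natural log: ln(0.3847) = -0.9554.

-0.9554


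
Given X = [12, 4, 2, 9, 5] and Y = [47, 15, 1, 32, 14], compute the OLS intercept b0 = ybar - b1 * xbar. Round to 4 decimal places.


Compute b1 = 4.3926 from the OLS formula.
With xbar = 6.4000 and ybar = 21.8000, the intercept is:
b0 = 21.8000 - 4.3926 * 6.4000 = -6.3129.

-6.3129


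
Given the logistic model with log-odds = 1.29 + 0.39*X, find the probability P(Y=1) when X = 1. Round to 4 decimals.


Compute z = 1.29 + (0.39)(1) = 1.6800.
exp(-z) = 0.1864.
P = 1/(1 + 0.1864) = 0.8429.

0.8429


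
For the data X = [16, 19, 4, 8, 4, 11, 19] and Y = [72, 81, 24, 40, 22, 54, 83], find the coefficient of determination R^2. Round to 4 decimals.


After computing the OLS fit (b0=8.1341, b1=3.9390):
SSres = 14.7561, SStot = 4013.4286.
R^2 = 1 - 14.7561/4013.4286 = 0.9963.

0.9963


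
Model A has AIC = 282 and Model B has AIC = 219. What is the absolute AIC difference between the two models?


Absolute difference = |282 - 219| = 63.
The model with lower AIC (B) is preferred.

63


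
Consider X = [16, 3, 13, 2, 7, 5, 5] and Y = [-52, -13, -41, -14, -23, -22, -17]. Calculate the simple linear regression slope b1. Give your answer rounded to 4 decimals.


Calculate xbar = 7.2857, ybar = -26.0000.
S_xx = 165.4286, S_xy = -462.0000.
Using b1 = S_xy / S_xx = -462.0000 / 165.4286, we get b1 = -2.7927.

-2.7927


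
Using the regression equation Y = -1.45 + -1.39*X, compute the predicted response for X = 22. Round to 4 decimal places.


Plug X = 22 into Y = -1.45 + -1.39*X:
Y = -1.45 + -30.5800 = -32.0300.

-32.0300


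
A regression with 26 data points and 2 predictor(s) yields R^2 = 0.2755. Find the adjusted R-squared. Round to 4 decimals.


Adjusted R^2 = 1 - (1 - R^2) * (n-1)/(n-p-1).
(1 - R^2) = 0.7245.
(n-1)/(n-p-1) = 25/23.
(1 - R^2) * (n-1) = 0.7245 * 25 = 18.1125.
Divide by (n-p-1): 18.1125 / 23 = 0.7875.
Adj R^2 = 1 - 0.7875 = 0.2125.

0.2125


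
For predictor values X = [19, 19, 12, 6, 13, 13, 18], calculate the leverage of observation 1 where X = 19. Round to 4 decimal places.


Mean of X: xbar = 14.2857.
SXX = 135.4286.
For X = 19: h = 1/7 + (19 - 14.2857)^2/135.4286 = 0.3070.

0.3070


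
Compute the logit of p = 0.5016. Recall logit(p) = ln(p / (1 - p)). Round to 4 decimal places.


1 - p = 0.4984.
p/(1-p) = 1.0064.
logit = ln(1.0064) = 0.0064.

0.0064


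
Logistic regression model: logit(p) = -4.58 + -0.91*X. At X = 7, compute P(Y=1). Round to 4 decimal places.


Linear predictor: z = -4.58 + -0.91 * 7 = -10.9500.
P = 1/(1 + exp(10.9500)) = 1/(1 + 56954.0454) = 0.0000.

0.0000


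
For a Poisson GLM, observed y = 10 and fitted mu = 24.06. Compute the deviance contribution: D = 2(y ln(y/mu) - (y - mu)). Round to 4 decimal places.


Compute y*ln(y/mu) = 10*ln(10/24.06) = 10*-0.877966 = -8.779660.
y - mu = -14.06.
D = 2*(-8.779660 - (-14.06)) = 10.560680, which rounds to 10.5607.

10.5607
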